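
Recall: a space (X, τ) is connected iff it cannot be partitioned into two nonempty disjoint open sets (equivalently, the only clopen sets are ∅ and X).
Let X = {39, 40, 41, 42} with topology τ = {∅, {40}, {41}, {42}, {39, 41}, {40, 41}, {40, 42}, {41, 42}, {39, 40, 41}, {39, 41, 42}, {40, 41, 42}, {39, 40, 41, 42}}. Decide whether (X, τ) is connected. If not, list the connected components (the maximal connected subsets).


(X, τ) is disconnected; components = [{40}, {42}, {39, 41}].

Find clopen sets (U ∈ τ with X ∖ U ∈ τ):
  U = ∅, X ∖ U = {39, 40, 41, 42} — both open, so U is clopen.
  U = {40}, X ∖ U = {39, 41, 42} — both open, so U is clopen.
  U = {42}, X ∖ U = {39, 40, 41} — both open, so U is clopen.
  U = {39, 41}, X ∖ U = {40, 42} — both open, so U is clopen.
  U = {40, 42}, X ∖ U = {39, 41} — both open, so U is clopen.
  U = {39, 40, 41}, X ∖ U = {42} — both open, so U is clopen.
  U = {39, 41, 42}, X ∖ U = {40} — both open, so U is clopen.
  U = {39, 40, 41, 42}, X ∖ U = ∅ — both open, so U is clopen.
Nontrivial clopen(s) exist: e.g. {40}. So (X, τ) is disconnected.
Compute connected components by grouping points that agree on all clopens:
  component: {40}
  component: {42}
  component: {39, 41}


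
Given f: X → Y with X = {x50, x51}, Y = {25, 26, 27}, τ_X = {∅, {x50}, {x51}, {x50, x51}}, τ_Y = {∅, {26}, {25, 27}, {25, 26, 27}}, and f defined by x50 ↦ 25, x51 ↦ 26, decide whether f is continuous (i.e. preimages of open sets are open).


f IS continuous.

Compute f^{-1}(U) for each U ∈ τ_Y:
  U = ∅: f^{-1}(U) = ∅ ∈ τ_X ✓.
  U = {26}: f^{-1}(U) = {x51} ∈ τ_X ✓.
  U = {25, 27}: f^{-1}(U) = {x50} ∈ τ_X ✓.
  U = {25, 26, 27}: f^{-1}(U) = {x50, x51} ∈ τ_X ✓.
Every preimage lies in τ_X, so f IS continuous.


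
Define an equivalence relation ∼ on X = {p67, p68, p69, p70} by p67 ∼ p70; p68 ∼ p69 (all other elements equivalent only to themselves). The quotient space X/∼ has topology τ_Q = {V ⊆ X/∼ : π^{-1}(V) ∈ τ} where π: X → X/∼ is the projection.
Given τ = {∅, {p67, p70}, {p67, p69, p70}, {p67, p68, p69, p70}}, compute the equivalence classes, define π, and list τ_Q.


X/∼ = {[p67=p70], [p68=p69]}; |τ_Q| = 3.

Equivalence classes: [p67=p70], [p68=p69].
Quotient map π: X → X/∼ sends p67 ↦ [p67=p70], p68 ↦ [p68=p69], p69 ↦ [p68=p69], p70 ↦ [p67=p70].
For each subset V ⊆ X/∼, compute π^{-1}(V) ⊆ X and check whether π^{-1}(V) ∈ τ. V is open in τ_Q iff π^{-1}(V) ∈ τ.
  V = {}: π^{-1}(V) = ∅ ∈ τ ✓.
  V = {[p67=p70]}: π^{-1}(V) = {p67, p70} ∈ τ ✓.
  V = {[p68=p69]}: π^{-1}(V) = {p68, p69} ∉ τ ✗.
  V = {[p67=p70], [p68=p69]}: π^{-1}(V) = {p67, p68, p69, p70} ∈ τ ✓.
Open sets in the quotient: τ_Q = {{}, {[p67=p70]}, {[p67=p70], [p68=p69]}} (3 elements).


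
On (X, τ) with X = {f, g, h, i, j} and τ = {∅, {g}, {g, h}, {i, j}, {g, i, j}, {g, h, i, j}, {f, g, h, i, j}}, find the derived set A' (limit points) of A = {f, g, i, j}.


A' = {f, h, i, j}

For each x ∈ X, list the open sets U ∈ τ with x ∈ U, then check whether U ∩ (A ∖ {x}) ≠ ∅ for every such U.
  x = f: opens ∋ x are {f, g, h, i, j}; each meets A ∖ {f}, so x IS a limit point.
  x = g: open {g} ∋ x has {g} ∩ (A ∖ {g}) = ∅, so x is NOT a limit point.
  x = h: opens ∋ x are {g, h}, {g, h, i, j}, {f, g, h, i, j}; each meets A ∖ {h}, so x IS a limit point.
  x = i: opens ∋ x are {i, j}, {g, i, j}, {g, h, i, j}, {f, g, h, i, j}; each meets A ∖ {i}, so x IS a limit point.
  x = j: opens ∋ x are {i, j}, {g, i, j}, {g, h, i, j}, {f, g, h, i, j}; each meets A ∖ {j}, so x IS a limit point.
Collecting: A' = {f, h, i, j}.


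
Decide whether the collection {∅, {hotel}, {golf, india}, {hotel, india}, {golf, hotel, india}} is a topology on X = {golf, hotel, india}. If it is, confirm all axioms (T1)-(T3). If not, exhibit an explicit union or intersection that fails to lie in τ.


τ is NOT a topology on X.

Axiom (T1): ∅ ∈ τ? Yes; X ∈ τ? Yes.
Axiom (T2/T3): check pairwise unions and intersections of members of τ.
Counterexample for (T3): {golf, india} ∩ {hotel, india} = {india} ∉ τ. Therefore τ is NOT a topology.


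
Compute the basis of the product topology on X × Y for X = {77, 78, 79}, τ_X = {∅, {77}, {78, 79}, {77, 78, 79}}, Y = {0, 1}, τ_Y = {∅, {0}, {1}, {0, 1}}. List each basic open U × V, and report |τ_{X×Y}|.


Basis B = {∅ × ∅, {77} × {0}, {77} × {1}, {77} × {0, 1}, {78, 79} × {0}, {78, 79} × {1}, {77, 78, 79} × {0}, {77, 78, 79} × {1}, {78, 79} × {0, 1}, {77, 78, 79} × {0, 1}}; |τ_{X×Y}| = 16.

Enumerate products U × V with U ∈ τ_X, V ∈ τ_Y (deduplicated):
  ∅ × ∅ = {} (∅)
  {77} × {0} = {(77,0)}
  {77} × {1} = {(77,1)}
  {77} × {0, 1} = {(77,0), (77,1)}
  {78, 79} × {0} = {(78,0), (79,0)}
  {78, 79} × {1} = {(78,1), (79,1)}
  {77, 78, 79} × {0} = {(77,0), (78,0), (79,0)}
  {77, 78, 79} × {1} = {(77,1), (78,1), (79,1)}
  {78, 79} × {0, 1} = {(78,0), (78,1), (79,0), (79,1)}
  {77, 78, 79} × {0, 1} = {(77,0), (77,1), (78,0), (78,1), (79,0), (79,1)}
These 10 distinct sets form the basis B.
Close under arbitrary unions to get τ_{X×Y}; counting gives |τ_{X×Y}| = 16.


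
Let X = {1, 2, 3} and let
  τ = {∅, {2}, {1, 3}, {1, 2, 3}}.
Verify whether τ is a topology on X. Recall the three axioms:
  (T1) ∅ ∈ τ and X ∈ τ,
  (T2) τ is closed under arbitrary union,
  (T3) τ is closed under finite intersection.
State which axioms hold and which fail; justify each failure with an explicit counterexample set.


τ IS a topology on X.

Axiom (T1): ∅ ∈ τ? Yes; X ∈ τ? Yes.
Axiom (T2/T3): check pairwise unions and intersections of members of τ.
All pairwise intersections and unions checked — each lies in τ. Therefore τ satisfies (T1), (T2), (T3): it IS a topology on X.


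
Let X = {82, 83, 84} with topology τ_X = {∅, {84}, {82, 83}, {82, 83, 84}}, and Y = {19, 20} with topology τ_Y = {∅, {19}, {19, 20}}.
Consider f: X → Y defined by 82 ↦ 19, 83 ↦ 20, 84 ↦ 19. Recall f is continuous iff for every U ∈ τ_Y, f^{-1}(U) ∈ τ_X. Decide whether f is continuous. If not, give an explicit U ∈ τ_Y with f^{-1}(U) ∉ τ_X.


f is NOT continuous.

Compute f^{-1}(U) for each U ∈ τ_Y:
  U = ∅: f^{-1}(U) = ∅ ∈ τ_X ✓.
  U = {19}: f^{-1}(U) = {82, 84} ∉ τ_X ✗.
  U = {19, 20}: f^{-1}(U) = {82, 83, 84} ∈ τ_X ✓.
Found U = {19} with f^{-1}(U) = {82, 84} not in τ_X. Therefore f is NOT continuous.


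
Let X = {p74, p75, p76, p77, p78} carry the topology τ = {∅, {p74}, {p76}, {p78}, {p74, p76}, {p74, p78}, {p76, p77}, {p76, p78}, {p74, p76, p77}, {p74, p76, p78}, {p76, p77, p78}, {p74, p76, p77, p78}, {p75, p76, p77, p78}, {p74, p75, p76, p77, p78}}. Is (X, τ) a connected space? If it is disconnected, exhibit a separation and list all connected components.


(X, τ) is disconnected; components = [{p74}, {p75, p76, p77, p78}].

Find clopen sets (U ∈ τ with X ∖ U ∈ τ):
  U = ∅, X ∖ U = {p74, p75, p76, p77, p78} — both open, so U is clopen.
  U = {p74}, X ∖ U = {p75, p76, p77, p78} — both open, so U is clopen.
  U = {p75, p76, p77, p78}, X ∖ U = {p74} — both open, so U is clopen.
  U = {p74, p75, p76, p77, p78}, X ∖ U = ∅ — both open, so U is clopen.
Nontrivial clopen(s) exist: e.g. {p75, p76, p77, p78}. So (X, τ) is disconnected.
Compute connected components by grouping points that agree on all clopens:
  component: {p74}
  component: {p75, p76, p77, p78}


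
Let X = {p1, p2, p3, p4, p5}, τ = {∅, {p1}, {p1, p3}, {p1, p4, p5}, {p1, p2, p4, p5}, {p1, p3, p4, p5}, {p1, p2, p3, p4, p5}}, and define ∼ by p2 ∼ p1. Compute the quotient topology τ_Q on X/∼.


X/∼ = {[p1=p2], [p3], [p4], [p5]}; |τ_Q| = 3.

Equivalence classes: [p1=p2], [p3], [p4], [p5].
Quotient map π: X → X/∼ sends p1 ↦ [p1=p2], p2 ↦ [p1=p2], p3 ↦ [p3], p4 ↦ [p4], p5 ↦ [p5].
For each subset V ⊆ X/∼, compute π^{-1}(V) ⊆ X and check whether π^{-1}(V) ∈ τ. V is open in τ_Q iff π^{-1}(V) ∈ τ.
  V = {}: π^{-1}(V) = ∅ ∈ τ ✓.
  V = {[p1=p2]}: π^{-1}(V) = {p1, p2} ∉ τ ✗.
  V = {[p3]}: π^{-1}(V) = {p3} ∉ τ ✗.
  V = {[p1=p2], [p3]}: π^{-1}(V) = {p1, p2, p3} ∉ τ ✗.
  V = {[p4]}: π^{-1}(V) = {p4} ∉ τ ✗.
  V = {[p1=p2], [p4]}: π^{-1}(V) = {p1, p2, p4} ∉ τ ✗.
  V = {[p3], [p4]}: π^{-1}(V) = {p3, p4} ∉ τ ✗.
  V = {[p1=p2], [p3], [p4]}: π^{-1}(V) = {p1, p2, p3, p4} ∉ τ ✗.
  V = {[p5]}: π^{-1}(V) = {p5} ∉ τ ✗.
  V = {[p1=p2], [p5]}: π^{-1}(V) = {p1, p2, p5} ∉ τ ✗.
  V = {[p3], [p5]}: π^{-1}(V) = {p3, p5} ∉ τ ✗.
  V = {[p1=p2], [p3], [p5]}: π^{-1}(V) = {p1, p2, p3, p5} ∉ τ ✗.
  V = {[p4], [p5]}: π^{-1}(V) = {p4, p5} ∉ τ ✗.
  V = {[p1=p2], [p4], [p5]}: π^{-1}(V) = {p1, p2, p4, p5} ∈ τ ✓.
  V = {[p3], [p4], [p5]}: π^{-1}(V) = {p3, p4, p5} ∉ τ ✗.
  V = {[p1=p2], [p3], [p4], [p5]}: π^{-1}(V) = {p1, p2, p3, p4, p5} ∈ τ ✓.
Open sets in the quotient: τ_Q = {{}, {[p1=p2], [p4], [p5]}, {[p1=p2], [p3], [p4], [p5]}} (3 elements).


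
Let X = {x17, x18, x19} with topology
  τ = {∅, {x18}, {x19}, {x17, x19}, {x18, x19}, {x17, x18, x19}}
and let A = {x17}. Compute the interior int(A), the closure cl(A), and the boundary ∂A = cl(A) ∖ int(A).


int(A) = ∅, cl(A) = {x17}, ∂A = {x17}.

Closed sets in (X, τ) are complements of opens:
  closed(X, τ) = {∅, {x17}, {x18}, {x17, x18}, {x17, x19}, {x17, x18, x19}}.
int(A) = ⋃ {U ∈ τ : U ⊆ A}. Opens contained in A: ∅.
Taking the union of these: int(A) = ∅.
cl(A) = ⋂ {C closed : A ⊆ C}. Closed sets containing A: {x17}, {x17, x18}, {x17, x19}, {x17, x18, x19}.
Intersecting these: cl(A) = {x17}.
∂A = cl(A) ∖ int(A) = {x17} ∖ ∅ = {x17}.


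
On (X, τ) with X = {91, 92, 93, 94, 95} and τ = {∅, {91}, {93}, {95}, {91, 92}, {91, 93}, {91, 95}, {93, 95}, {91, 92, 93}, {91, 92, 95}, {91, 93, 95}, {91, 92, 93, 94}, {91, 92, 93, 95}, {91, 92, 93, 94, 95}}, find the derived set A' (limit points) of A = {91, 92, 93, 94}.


A' = {92, 94}

For each x ∈ X, list the open sets U ∈ τ with x ∈ U, then check whether U ∩ (A ∖ {x}) ≠ ∅ for every such U.
  x = 91: open {91} ∋ x has {91} ∩ (A ∖ {91}) = ∅, so x is NOT a limit point.
  x = 92: opens ∋ x are {91, 92}, {91, 92, 93}, {91, 92, 95}, {91, 92, 93, 94}, {91, 92, 93, 95}, {91, 92, 93, 94, 95}; each meets A ∖ {92}, so x IS a limit point.
  x = 93: open {93} ∋ x has {93} ∩ (A ∖ {93}) = ∅, so x is NOT a limit point.
  x = 94: opens ∋ x are {91, 92, 93, 94}, {91, 92, 93, 94, 95}; each meets A ∖ {94}, so x IS a limit point.
  x = 95: open {95} ∋ x has {95} ∩ (A ∖ {95}) = ∅, so x is NOT a limit point.
Collecting: A' = {92, 94}.


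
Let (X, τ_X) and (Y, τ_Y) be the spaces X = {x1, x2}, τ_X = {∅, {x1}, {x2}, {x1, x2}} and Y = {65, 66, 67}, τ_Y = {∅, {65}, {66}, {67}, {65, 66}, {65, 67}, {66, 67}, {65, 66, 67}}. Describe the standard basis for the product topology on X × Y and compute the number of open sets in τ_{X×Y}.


Basis B = {∅ × ∅, {x1} × {65}, {x1} × {66}, {x1} × {67}, {x2} × {65}, {x2} × {66}, {x2} × {67}, {x1} × {65, 66}, {x1} × {65, 67}, {x1, x2} × {65}, {x1} × {66, 67}, {x1, x2} × {66}, {x1, x2} × {67}, {x2} × {65, 66}, {x2} × {65, 67}, {x2} × {66, 67}, {x1} × {65, 66, 67}, {x2} × {65, 66, 67}, {x1, x2} × {65, 66}, {x1, x2} × {65, 67}, {x1, x2} × {66, 67}, {x1, x2} × {65, 66, 67}}; |τ_{X×Y}| = 64.

Enumerate products U × V with U ∈ τ_X, V ∈ τ_Y (deduplicated):
  ∅ × ∅ = {} (∅)
  {x1} × {65} = {(x1,65)}
  {x1} × {66} = {(x1,66)}
  {x1} × {67} = {(x1,67)}
  {x2} × {65} = {(x2,65)}
  {x2} × {66} = {(x2,66)}
  {x2} × {67} = {(x2,67)}
  {x1} × {65, 66} = {(x1,65), (x1,66)}
  {x1} × {65, 67} = {(x1,65), (x1,67)}
  {x1, x2} × {65} = {(x1,65), (x2,65)}
  {x1} × {66, 67} = {(x1,66), (x1,67)}
  {x1, x2} × {66} = {(x1,66), (x2,66)}
  {x1, x2} × {67} = {(x1,67), (x2,67)}
  {x2} × {65, 66} = {(x2,65), (x2,66)}
  {x2} × {65, 67} = {(x2,65), (x2,67)}
  {x2} × {66, 67} = {(x2,66), (x2,67)}
  {x1} × {65, 66, 67} = {(x1,65), (x1,66), (x1,67)}
  {x2} × {65, 66, 67} = {(x2,65), (x2,66), (x2,67)}
  {x1, x2} × {65, 66} = {(x1,65), (x1,66), (x2,65), (x2,66)}
  {x1, x2} × {65, 67} = {(x1,65), (x1,67), (x2,65), (x2,67)}
  {x1, x2} × {66, 67} = {(x1,66), (x1,67), (x2,66), (x2,67)}
  {x1, x2} × {65, 66, 67} = {(x1,65), (x1,66), (x1,67), (x2,65), (x2,66), (x2,67)}
These 22 distinct sets form the basis B.
Close under arbitrary unions to get τ_{X×Y}; counting gives |τ_{X×Y}| = 64.


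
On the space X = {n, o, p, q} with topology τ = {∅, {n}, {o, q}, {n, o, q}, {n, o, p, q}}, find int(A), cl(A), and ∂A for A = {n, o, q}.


int(A) = {n, o, q}, cl(A) = {n, o, p, q}, ∂A = {p}.

Closed sets in (X, τ) are complements of opens:
  closed(X, τ) = {∅, {p}, {n, p}, {o, p, q}, {n, o, p, q}}.
int(A) = ⋃ {U ∈ τ : U ⊆ A}. Opens contained in A: ∅, {n}, {o, q}, {n, o, q}.
Taking the union of these: int(A) = {n, o, q}.
cl(A) = ⋂ {C closed : A ⊆ C}. Closed sets containing A: {n, o, p, q}.
Intersecting these: cl(A) = {n, o, p, q}.
∂A = cl(A) ∖ int(A) = {n, o, p, q} ∖ {n, o, q} = {p}.


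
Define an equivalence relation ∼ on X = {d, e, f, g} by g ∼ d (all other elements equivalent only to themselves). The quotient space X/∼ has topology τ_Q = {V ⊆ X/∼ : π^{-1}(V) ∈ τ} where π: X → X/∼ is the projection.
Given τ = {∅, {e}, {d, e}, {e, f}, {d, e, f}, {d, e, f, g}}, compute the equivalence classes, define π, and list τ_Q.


X/∼ = {[d=g], [e], [f]}; |τ_Q| = 4.

Equivalence classes: [d=g], [e], [f].
Quotient map π: X → X/∼ sends d ↦ [d=g], e ↦ [e], f ↦ [f], g ↦ [d=g].
For each subset V ⊆ X/∼, compute π^{-1}(V) ⊆ X and check whether π^{-1}(V) ∈ τ. V is open in τ_Q iff π^{-1}(V) ∈ τ.
  V = {}: π^{-1}(V) = ∅ ∈ τ ✓.
  V = {[d=g]}: π^{-1}(V) = {d, g} ∉ τ ✗.
  V = {[e]}: π^{-1}(V) = {e} ∈ τ ✓.
  V = {[d=g], [e]}: π^{-1}(V) = {d, e, g} ∉ τ ✗.
  V = {[f]}: π^{-1}(V) = {f} ∉ τ ✗.
  V = {[d=g], [f]}: π^{-1}(V) = {d, f, g} ∉ τ ✗.
  V = {[e], [f]}: π^{-1}(V) = {e, f} ∈ τ ✓.
  V = {[d=g], [e], [f]}: π^{-1}(V) = {d, e, f, g} ∈ τ ✓.
Open sets in the quotient: τ_Q = {{}, {[e]}, {[e], [f]}, {[d=g], [e], [f]}} (4 elements).


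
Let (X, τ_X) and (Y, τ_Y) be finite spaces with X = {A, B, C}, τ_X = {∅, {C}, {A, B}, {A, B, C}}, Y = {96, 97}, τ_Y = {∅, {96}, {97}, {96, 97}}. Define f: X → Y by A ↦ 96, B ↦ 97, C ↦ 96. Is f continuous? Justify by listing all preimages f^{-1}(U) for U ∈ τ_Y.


f is NOT continuous.

Compute f^{-1}(U) for each U ∈ τ_Y:
  U = ∅: f^{-1}(U) = ∅ ∈ τ_X ✓.
  U = {96}: f^{-1}(U) = {A, C} ∉ τ_X ✗.
  U = {97}: f^{-1}(U) = {B} ∉ τ_X ✗.
  U = {96, 97}: f^{-1}(U) = {A, B, C} ∈ τ_X ✓.
Found U = {96} with f^{-1}(U) = {A, C} not in τ_X. Therefore f is NOT continuous.


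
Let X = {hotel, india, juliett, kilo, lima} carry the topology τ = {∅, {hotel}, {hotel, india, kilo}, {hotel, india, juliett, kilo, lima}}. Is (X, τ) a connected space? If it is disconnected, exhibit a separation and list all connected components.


(X, τ) is connected.

Find clopen sets (U ∈ τ with X ∖ U ∈ τ):
  U = ∅, X ∖ U = {hotel, india, juliett, kilo, lima} — both open, so U is clopen.
  U = {hotel, india, juliett, kilo, lima}, X ∖ U = ∅ — both open, so U is clopen.
Only trivial clopens (∅ and X) exist, so (X, τ) is connected.
Compute connected components by grouping points that agree on all clopens:
  component: {hotel, india, juliett, kilo, lima}


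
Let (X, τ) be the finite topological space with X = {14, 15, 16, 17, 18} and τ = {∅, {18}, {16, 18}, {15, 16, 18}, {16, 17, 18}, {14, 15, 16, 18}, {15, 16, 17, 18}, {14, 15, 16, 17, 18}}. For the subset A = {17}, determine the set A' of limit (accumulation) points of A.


A' = ∅

For each x ∈ X, list the open sets U ∈ τ with x ∈ U, then check whether U ∩ (A ∖ {x}) ≠ ∅ for every such U.
  x = 14: open {14, 15, 16, 18} ∋ x has {14, 15, 16, 18} ∩ (A ∖ {14}) = ∅, so x is NOT a limit point.
  x = 15: open {15, 16, 18} ∋ x has {15, 16, 18} ∩ (A ∖ {15}) = ∅, so x is NOT a limit point.
  x = 16: open {16, 18} ∋ x has {16, 18} ∩ (A ∖ {16}) = ∅, so x is NOT a limit point.
  x = 17: open {16, 17, 18} ∋ x has {16, 17, 18} ∩ (A ∖ {17}) = ∅, so x is NOT a limit point.
  x = 18: open {18} ∋ x has {18} ∩ (A ∖ {18}) = ∅, so x is NOT a limit point.
Collecting: A' = ∅.


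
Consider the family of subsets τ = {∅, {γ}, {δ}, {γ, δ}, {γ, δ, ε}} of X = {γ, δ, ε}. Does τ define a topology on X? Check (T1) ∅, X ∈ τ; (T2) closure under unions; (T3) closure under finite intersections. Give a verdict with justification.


τ IS a topology on X.

Axiom (T1): ∅ ∈ τ? Yes; X ∈ τ? Yes.
Axiom (T2/T3): check pairwise unions and intersections of members of τ.
All pairwise intersections and unions checked — each lies in τ. Therefore τ satisfies (T1), (T2), (T3): it IS a topology on X.


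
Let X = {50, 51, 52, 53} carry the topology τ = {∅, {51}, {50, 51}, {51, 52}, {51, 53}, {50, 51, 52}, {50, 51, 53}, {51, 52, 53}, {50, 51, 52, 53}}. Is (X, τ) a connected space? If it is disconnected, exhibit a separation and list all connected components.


(X, τ) is connected.

Find clopen sets (U ∈ τ with X ∖ U ∈ τ):
  U = ∅, X ∖ U = {50, 51, 52, 53} — both open, so U is clopen.
  U = {50, 51, 52, 53}, X ∖ U = ∅ — both open, so U is clopen.
Only trivial clopens (∅ and X) exist, so (X, τ) is connected.
Compute connected components by grouping points that agree on all clopens:
  component: {50, 51, 52, 53}


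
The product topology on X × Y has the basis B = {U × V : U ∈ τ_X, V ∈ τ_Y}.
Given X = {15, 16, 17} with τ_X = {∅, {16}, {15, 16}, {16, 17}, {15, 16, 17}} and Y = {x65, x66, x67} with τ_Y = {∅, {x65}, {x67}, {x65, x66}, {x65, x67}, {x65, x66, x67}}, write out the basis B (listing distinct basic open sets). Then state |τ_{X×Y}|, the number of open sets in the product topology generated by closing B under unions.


Basis B = {∅ × ∅, {16} × {x65}, {16} × {x67}, {15, 16} × {x65}, {15, 16} × {x67}, {16} × {x65, x66}, {16} × {x65, x67}, {16, 17} × {x65}, {16, 17} × {x67}, {15, 16, 17} × {x65}, {15, 16, 17} × {x67}, {16} × {x65, x66, x67}, {15, 16} × {x65, x66}, {15, 16} × {x65, x67}, {16, 17} × {x65, x66}, {16, 17} × {x65, x67}, {15, 16} × {x65, x66, x67}, {15, 16, 17} × {x65, x66}, {15, 16, 17} × {x65, x67}, {16, 17} × {x65, x66, x67}, {15, 16, 17} × {x65, x66, x67}}; |τ_{X×Y}| = 70.

Enumerate products U × V with U ∈ τ_X, V ∈ τ_Y (deduplicated):
  ∅ × ∅ = {} (∅)
  {16} × {x65} = {(16,x65)}
  {16} × {x67} = {(16,x67)}
  {15, 16} × {x65} = {(15,x65), (16,x65)}
  {15, 16} × {x67} = {(15,x67), (16,x67)}
  {16} × {x65, x66} = {(16,x65), (16,x66)}
  {16} × {x65, x67} = {(16,x65), (16,x67)}
  {16, 17} × {x65} = {(16,x65), (17,x65)}
  {16, 17} × {x67} = {(16,x67), (17,x67)}
  {15, 16, 17} × {x65} = {(15,x65), (16,x65), (17,x65)}
  {15, 16, 17} × {x67} = {(15,x67), (16,x67), (17,x67)}
  {16} × {x65, x66, x67} = {(16,x65), (16,x66), (16,x67)}
  {15, 16} × {x65, x66} = {(15,x65), (15,x66), (16,x65), (16,x66)}
  {15, 16} × {x65, x67} = {(15,x65), (15,x67), (16,x65), (16,x67)}
  {16, 17} × {x65, x66} = {(16,x65), (16,x66), (17,x65), (17,x66)}
  {16, 17} × {x65, x67} = {(16,x65), (16,x67), (17,x65), (17,x67)}
  {15, 16} × {x65, x66, x67} = {(15,x65), (15,x66), (15,x67), (16,x65), (16,x66), (16,x67)}
  {15, 16, 17} × {x65, x66} = {(15,x65), (15,x66), (16,x65), (16,x66), (17,x65), (17,x66)}
  {15, 16, 17} × {x65, x67} = {(15,x65), (15,x67), (16,x65), (16,x67), (17,x65), (17,x67)}
  {16, 17} × {x65, x66, x67} = {(16,x65), (16,x66), (16,x67), (17,x65), (17,x66), (17,x67)}
  {15, 16, 17} × {x65, x66, x67} = {(15,x65), (15,x66), (15,x67), (16,x65), (16,x66), (16,x67), (17,x65), (17,x66), (17,x67)}
These 21 distinct sets form the basis B.
Close under arbitrary unions to get τ_{X×Y}; counting gives |τ_{X×Y}| = 70.


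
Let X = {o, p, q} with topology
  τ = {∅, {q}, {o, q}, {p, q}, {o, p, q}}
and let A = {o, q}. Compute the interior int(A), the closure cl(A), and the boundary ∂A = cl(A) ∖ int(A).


int(A) = {o, q}, cl(A) = {o, p, q}, ∂A = {p}.

Closed sets in (X, τ) are complements of opens:
  closed(X, τ) = {∅, {o}, {p}, {o, p}, {o, p, q}}.
int(A) = ⋃ {U ∈ τ : U ⊆ A}. Opens contained in A: ∅, {q}, {o, q}.
Taking the union of these: int(A) = {o, q}.
cl(A) = ⋂ {C closed : A ⊆ C}. Closed sets containing A: {o, p, q}.
Intersecting these: cl(A) = {o, p, q}.
∂A = cl(A) ∖ int(A) = {o, p, q} ∖ {o, q} = {p}.


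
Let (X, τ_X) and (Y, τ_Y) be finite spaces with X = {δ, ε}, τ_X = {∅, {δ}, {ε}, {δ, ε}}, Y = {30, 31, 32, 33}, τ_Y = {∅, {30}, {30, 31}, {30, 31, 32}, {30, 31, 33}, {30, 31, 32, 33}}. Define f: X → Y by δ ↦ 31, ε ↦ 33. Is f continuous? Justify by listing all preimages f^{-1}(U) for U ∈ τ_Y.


f IS continuous.

Compute f^{-1}(U) for each U ∈ τ_Y:
  U = ∅: f^{-1}(U) = ∅ ∈ τ_X ✓.
  U = {30}: f^{-1}(U) = ∅ ∈ τ_X ✓.
  U = {30, 31}: f^{-1}(U) = {δ} ∈ τ_X ✓.
  U = {30, 31, 32}: f^{-1}(U) = {δ} ∈ τ_X ✓.
  U = {30, 31, 33}: f^{-1}(U) = {δ, ε} ∈ τ_X ✓.
  U = {30, 31, 32, 33}: f^{-1}(U) = {δ, ε} ∈ τ_X ✓.
Every preimage lies in τ_X, so f IS continuous.


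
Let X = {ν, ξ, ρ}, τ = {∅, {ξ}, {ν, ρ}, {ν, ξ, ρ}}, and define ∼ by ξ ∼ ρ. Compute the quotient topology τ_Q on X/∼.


X/∼ = {[ν], [ξ=ρ]}; |τ_Q| = 2.

Equivalence classes: [ν], [ξ=ρ].
Quotient map π: X → X/∼ sends ν ↦ [ν], ξ ↦ [ξ=ρ], ρ ↦ [ξ=ρ].
For each subset V ⊆ X/∼, compute π^{-1}(V) ⊆ X and check whether π^{-1}(V) ∈ τ. V is open in τ_Q iff π^{-1}(V) ∈ τ.
  V = {}: π^{-1}(V) = ∅ ∈ τ ✓.
  V = {[ν]}: π^{-1}(V) = {ν} ∉ τ ✗.
  V = {[ξ=ρ]}: π^{-1}(V) = {ξ, ρ} ∉ τ ✗.
  V = {[ν], [ξ=ρ]}: π^{-1}(V) = {ν, ξ, ρ} ∈ τ ✓.
Open sets in the quotient: τ_Q = {{}, {[ν], [ξ=ρ]}} (2 elements).


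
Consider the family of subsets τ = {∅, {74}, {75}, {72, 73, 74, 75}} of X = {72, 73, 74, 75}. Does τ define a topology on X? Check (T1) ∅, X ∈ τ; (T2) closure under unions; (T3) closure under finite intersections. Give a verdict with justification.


τ is NOT a topology on X.

Axiom (T1): ∅ ∈ τ? Yes; X ∈ τ? Yes.
Axiom (T2/T3): check pairwise unions and intersections of members of τ.
Counterexample for (T2): {74} ∪ {75} = {74, 75} ∉ τ. Therefore τ is NOT a topology.


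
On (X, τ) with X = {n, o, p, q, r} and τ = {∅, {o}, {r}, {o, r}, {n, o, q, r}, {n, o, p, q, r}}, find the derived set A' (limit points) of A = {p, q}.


A' = {n, p}

For each x ∈ X, list the open sets U ∈ τ with x ∈ U, then check whether U ∩ (A ∖ {x}) ≠ ∅ for every such U.
  x = n: opens ∋ x are {n, o, q, r}, {n, o, p, q, r}; each meets A ∖ {n}, so x IS a limit point.
  x = o: open {o} ∋ x has {o} ∩ (A ∖ {o}) = ∅, so x is NOT a limit point.
  x = p: opens ∋ x are {n, o, p, q, r}; each meets A ∖ {p}, so x IS a limit point.
  x = q: open {n, o, q, r} ∋ x has {n, o, q, r} ∩ (A ∖ {q}) = ∅, so x is NOT a limit point.
  x = r: open {r} ∋ x has {r} ∩ (A ∖ {r}) = ∅, so x is NOT a limit point.
Collecting: A' = {n, p}.


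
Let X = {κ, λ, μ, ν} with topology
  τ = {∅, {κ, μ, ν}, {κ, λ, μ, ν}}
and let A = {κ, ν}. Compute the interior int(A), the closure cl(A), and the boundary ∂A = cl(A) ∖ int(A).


int(A) = ∅, cl(A) = {κ, λ, μ, ν}, ∂A = {κ, λ, μ, ν}.

Closed sets in (X, τ) are complements of opens:
  closed(X, τ) = {∅, {λ}, {κ, λ, μ, ν}}.
int(A) = ⋃ {U ∈ τ : U ⊆ A}. Opens contained in A: ∅.
Taking the union of these: int(A) = ∅.
cl(A) = ⋂ {C closed : A ⊆ C}. Closed sets containing A: {κ, λ, μ, ν}.
Intersecting these: cl(A) = {κ, λ, μ, ν}.
∂A = cl(A) ∖ int(A) = {κ, λ, μ, ν} ∖ ∅ = {κ, λ, μ, ν}.


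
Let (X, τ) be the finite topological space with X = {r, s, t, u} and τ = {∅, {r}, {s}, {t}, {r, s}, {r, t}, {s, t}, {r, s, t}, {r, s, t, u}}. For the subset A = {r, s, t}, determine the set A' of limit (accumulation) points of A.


A' = {u}

For each x ∈ X, list the open sets U ∈ τ with x ∈ U, then check whether U ∩ (A ∖ {x}) ≠ ∅ for every such U.
  x = r: open {r} ∋ x has {r} ∩ (A ∖ {r}) = ∅, so x is NOT a limit point.
  x = s: open {s} ∋ x has {s} ∩ (A ∖ {s}) = ∅, so x is NOT a limit point.
  x = t: open {t} ∋ x has {t} ∩ (A ∖ {t}) = ∅, so x is NOT a limit point.
  x = u: opens ∋ x are {r, s, t, u}; each meets A ∖ {u}, so x IS a limit point.
Collecting: A' = {u}.


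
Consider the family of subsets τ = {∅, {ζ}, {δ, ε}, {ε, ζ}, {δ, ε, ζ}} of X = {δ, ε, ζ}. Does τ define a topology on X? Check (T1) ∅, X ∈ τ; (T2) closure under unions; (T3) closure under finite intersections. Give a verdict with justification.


τ is NOT a topology on X.

Axiom (T1): ∅ ∈ τ? Yes; X ∈ τ? Yes.
Axiom (T2/T3): check pairwise unions and intersections of members of τ.
Counterexample for (T3): {δ, ε} ∩ {ε, ζ} = {ε} ∉ τ. Therefore τ is NOT a topology.


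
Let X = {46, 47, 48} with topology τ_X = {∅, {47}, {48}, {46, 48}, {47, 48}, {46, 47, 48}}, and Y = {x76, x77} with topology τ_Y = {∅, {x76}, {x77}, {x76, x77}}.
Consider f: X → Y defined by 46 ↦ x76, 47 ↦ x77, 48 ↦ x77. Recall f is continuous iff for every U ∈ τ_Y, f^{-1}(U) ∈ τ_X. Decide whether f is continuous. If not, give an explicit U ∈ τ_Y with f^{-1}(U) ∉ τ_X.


f is NOT continuous.

Compute f^{-1}(U) for each U ∈ τ_Y:
  U = ∅: f^{-1}(U) = ∅ ∈ τ_X ✓.
  U = {x76}: f^{-1}(U) = {46} ∉ τ_X ✗.
  U = {x77}: f^{-1}(U) = {47, 48} ∈ τ_X ✓.
  U = {x76, x77}: f^{-1}(U) = {46, 47, 48} ∈ τ_X ✓.
Found U = {x76} with f^{-1}(U) = {46} not in τ_X. Therefore f is NOT continuous.


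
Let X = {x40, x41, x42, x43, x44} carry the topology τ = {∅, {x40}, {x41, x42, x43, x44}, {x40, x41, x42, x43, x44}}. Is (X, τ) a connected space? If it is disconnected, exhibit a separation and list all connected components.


(X, τ) is disconnected; components = [{x40}, {x41, x42, x43, x44}].

Find clopen sets (U ∈ τ with X ∖ U ∈ τ):
  U = ∅, X ∖ U = {x40, x41, x42, x43, x44} — both open, so U is clopen.
  U = {x40}, X ∖ U = {x41, x42, x43, x44} — both open, so U is clopen.
  U = {x41, x42, x43, x44}, X ∖ U = {x40} — both open, so U is clopen.
  U = {x40, x41, x42, x43, x44}, X ∖ U = ∅ — both open, so U is clopen.
Nontrivial clopen(s) exist: e.g. {x41, x42, x43, x44}. So (X, τ) is disconnected.
Compute connected components by grouping points that agree on all clopens:
  component: {x40}
  component: {x41, x42, x43, x44}


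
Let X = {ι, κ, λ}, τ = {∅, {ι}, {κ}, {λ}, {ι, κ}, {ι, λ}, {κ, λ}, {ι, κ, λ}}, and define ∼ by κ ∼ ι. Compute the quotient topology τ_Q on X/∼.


X/∼ = {[ι=κ], [λ]}; |τ_Q| = 4.

Equivalence classes: [ι=κ], [λ].
Quotient map π: X → X/∼ sends ι ↦ [ι=κ], κ ↦ [ι=κ], λ ↦ [λ].
For each subset V ⊆ X/∼, compute π^{-1}(V) ⊆ X and check whether π^{-1}(V) ∈ τ. V is open in τ_Q iff π^{-1}(V) ∈ τ.
  V = {}: π^{-1}(V) = ∅ ∈ τ ✓.
  V = {[ι=κ]}: π^{-1}(V) = {ι, κ} ∈ τ ✓.
  V = {[λ]}: π^{-1}(V) = {λ} ∈ τ ✓.
  V = {[ι=κ], [λ]}: π^{-1}(V) = {ι, κ, λ} ∈ τ ✓.
Open sets in the quotient: τ_Q = {{}, {[ι=κ]}, {[λ]}, {[ι=κ], [λ]}} (4 elements).


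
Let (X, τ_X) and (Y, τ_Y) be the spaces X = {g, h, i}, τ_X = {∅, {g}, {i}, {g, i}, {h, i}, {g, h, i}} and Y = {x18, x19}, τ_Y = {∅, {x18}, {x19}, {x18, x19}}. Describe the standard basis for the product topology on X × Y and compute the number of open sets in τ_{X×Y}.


Basis B = {∅ × ∅, {g} × {x18}, {g} × {x19}, {i} × {x18}, {i} × {x19}, {g} × {x18, x19}, {g, i} × {x18}, {g, i} × {x19}, {h, i} × {x18}, {h, i} × {x19}, {i} × {x18, x19}, {g, h, i} × {x18}, {g, h, i} × {x19}, {g, i} × {x18, x19}, {h, i} × {x18, x19}, {g, h, i} × {x18, x19}}; |τ_{X×Y}| = 36.

Enumerate products U × V with U ∈ τ_X, V ∈ τ_Y (deduplicated):
  ∅ × ∅ = {} (∅)
  {g} × {x18} = {(g,x18)}
  {g} × {x19} = {(g,x19)}
  {i} × {x18} = {(i,x18)}
  {i} × {x19} = {(i,x19)}
  {g} × {x18, x19} = {(g,x18), (g,x19)}
  {g, i} × {x18} = {(g,x18), (i,x18)}
  {g, i} × {x19} = {(g,x19), (i,x19)}
  {h, i} × {x18} = {(h,x18), (i,x18)}
  {h, i} × {x19} = {(h,x19), (i,x19)}
  {i} × {x18, x19} = {(i,x18), (i,x19)}
  {g, h, i} × {x18} = {(g,x18), (h,x18), (i,x18)}
  {g, h, i} × {x19} = {(g,x19), (h,x19), (i,x19)}
  {g, i} × {x18, x19} = {(g,x18), (g,x19), (i,x18), (i,x19)}
  {h, i} × {x18, x19} = {(h,x18), (h,x19), (i,x18), (i,x19)}
  {g, h, i} × {x18, x19} = {(g,x18), (g,x19), (h,x18), (h,x19), (i,x18), (i,x19)}
These 16 distinct sets form the basis B.
Close under arbitrary unions to get τ_{X×Y}; counting gives |τ_{X×Y}| = 36.


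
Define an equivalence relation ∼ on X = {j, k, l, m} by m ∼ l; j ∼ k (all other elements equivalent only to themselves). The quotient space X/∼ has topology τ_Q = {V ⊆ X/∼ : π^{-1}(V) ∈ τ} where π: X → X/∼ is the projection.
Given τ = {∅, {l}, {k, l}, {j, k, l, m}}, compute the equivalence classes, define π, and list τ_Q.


X/∼ = {[j=k], [l=m]}; |τ_Q| = 2.

Equivalence classes: [j=k], [l=m].
Quotient map π: X → X/∼ sends j ↦ [j=k], k ↦ [j=k], l ↦ [l=m], m ↦ [l=m].
For each subset V ⊆ X/∼, compute π^{-1}(V) ⊆ X and check whether π^{-1}(V) ∈ τ. V is open in τ_Q iff π^{-1}(V) ∈ τ.
  V = {}: π^{-1}(V) = ∅ ∈ τ ✓.
  V = {[j=k]}: π^{-1}(V) = {j, k} ∉ τ ✗.
  V = {[l=m]}: π^{-1}(V) = {l, m} ∉ τ ✗.
  V = {[j=k], [l=m]}: π^{-1}(V) = {j, k, l, m} ∈ τ ✓.
Open sets in the quotient: τ_Q = {{}, {[j=k], [l=m]}} (2 elements).


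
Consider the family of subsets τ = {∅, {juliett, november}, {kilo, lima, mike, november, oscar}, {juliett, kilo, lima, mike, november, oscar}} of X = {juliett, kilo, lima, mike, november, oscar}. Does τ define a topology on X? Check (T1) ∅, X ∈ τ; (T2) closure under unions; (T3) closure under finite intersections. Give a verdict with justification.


τ is NOT a topology on X.

Axiom (T1): ∅ ∈ τ? Yes; X ∈ τ? Yes.
Axiom (T2/T3): check pairwise unions and intersections of members of τ.
Counterexample for (T3): {juliett, november} ∩ {kilo, lima, mike, november, oscar} = {november} ∉ τ. Therefore τ is NOT a topology.


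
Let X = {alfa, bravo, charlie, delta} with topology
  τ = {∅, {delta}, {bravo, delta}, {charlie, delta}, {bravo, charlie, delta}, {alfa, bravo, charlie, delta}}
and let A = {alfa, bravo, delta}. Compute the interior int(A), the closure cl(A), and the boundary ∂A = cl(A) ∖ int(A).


int(A) = {bravo, delta}, cl(A) = {alfa, bravo, charlie, delta}, ∂A = {alfa, charlie}.

Closed sets in (X, τ) are complements of opens:
  closed(X, τ) = {∅, {alfa}, {alfa, bravo}, {alfa, charlie}, {alfa, bravo, charlie}, {alfa, bravo, charlie, delta}}.
int(A) = ⋃ {U ∈ τ : U ⊆ A}. Opens contained in A: ∅, {delta}, {bravo, delta}.
Taking the union of these: int(A) = {bravo, delta}.
cl(A) = ⋂ {C closed : A ⊆ C}. Closed sets containing A: {alfa, bravo, charlie, delta}.
Intersecting these: cl(A) = {alfa, bravo, charlie, delta}.
∂A = cl(A) ∖ int(A) = {alfa, bravo, charlie, delta} ∖ {bravo, delta} = {alfa, charlie}.


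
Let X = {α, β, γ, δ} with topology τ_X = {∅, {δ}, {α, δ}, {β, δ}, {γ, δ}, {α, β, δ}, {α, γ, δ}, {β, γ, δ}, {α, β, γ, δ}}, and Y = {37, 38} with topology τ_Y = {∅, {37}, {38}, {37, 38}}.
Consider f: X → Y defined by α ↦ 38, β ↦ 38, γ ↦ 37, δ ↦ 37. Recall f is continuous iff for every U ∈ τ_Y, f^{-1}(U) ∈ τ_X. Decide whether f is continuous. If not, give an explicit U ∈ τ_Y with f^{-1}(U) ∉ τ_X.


f is NOT continuous.

Compute f^{-1}(U) for each U ∈ τ_Y:
  U = ∅: f^{-1}(U) = ∅ ∈ τ_X ✓.
  U = {37}: f^{-1}(U) = {γ, δ} ∈ τ_X ✓.
  U = {38}: f^{-1}(U) = {α, β} ∉ τ_X ✗.
  U = {37, 38}: f^{-1}(U) = {α, β, γ, δ} ∈ τ_X ✓.
Found U = {38} with f^{-1}(U) = {α, β} not in τ_X. Therefore f is NOT continuous.


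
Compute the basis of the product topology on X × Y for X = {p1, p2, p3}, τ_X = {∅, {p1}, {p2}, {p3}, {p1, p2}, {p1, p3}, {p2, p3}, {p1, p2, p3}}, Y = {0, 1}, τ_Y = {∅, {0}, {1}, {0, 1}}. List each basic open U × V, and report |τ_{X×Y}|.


Basis B = {∅ × ∅, {p1} × {0}, {p1} × {1}, {p2} × {0}, {p2} × {1}, {p3} × {0}, {p3} × {1}, {p1} × {0, 1}, {p1, p2} × {0}, {p1, p3} × {0}, {p1, p2} × {1}, {p1, p3} × {1}, {p2} × {0, 1}, {p2, p3} × {0}, {p2, p3} × {1}, {p3} × {0, 1}, {p1, p2, p3} × {0}, {p1, p2, p3} × {1}, {p1, p2} × {0, 1}, {p1, p3} × {0, 1}, {p2, p3} × {0, 1}, {p1, p2, p3} × {0, 1}}; |τ_{X×Y}| = 64.

Enumerate products U × V with U ∈ τ_X, V ∈ τ_Y (deduplicated):
  ∅ × ∅ = {} (∅)
  {p1} × {0} = {(p1,0)}
  {p1} × {1} = {(p1,1)}
  {p2} × {0} = {(p2,0)}
  {p2} × {1} = {(p2,1)}
  {p3} × {0} = {(p3,0)}
  {p3} × {1} = {(p3,1)}
  {p1} × {0, 1} = {(p1,0), (p1,1)}
  {p1, p2} × {0} = {(p1,0), (p2,0)}
  {p1, p3} × {0} = {(p1,0), (p3,0)}
  {p1, p2} × {1} = {(p1,1), (p2,1)}
  {p1, p3} × {1} = {(p1,1), (p3,1)}
  {p2} × {0, 1} = {(p2,0), (p2,1)}
  {p2, p3} × {0} = {(p2,0), (p3,0)}
  {p2, p3} × {1} = {(p2,1), (p3,1)}
  {p3} × {0, 1} = {(p3,0), (p3,1)}
  {p1, p2, p3} × {0} = {(p1,0), (p2,0), (p3,0)}
  {p1, p2, p3} × {1} = {(p1,1), (p2,1), (p3,1)}
  {p1, p2} × {0, 1} = {(p1,0), (p1,1), (p2,0), (p2,1)}
  {p1, p3} × {0, 1} = {(p1,0), (p1,1), (p3,0), (p3,1)}
  {p2, p3} × {0, 1} = {(p2,0), (p2,1), (p3,0), (p3,1)}
  {p1, p2, p3} × {0, 1} = {(p1,0), (p1,1), (p2,0), (p2,1), (p3,0), (p3,1)}
These 22 distinct sets form the basis B.
Close under arbitrary unions to get τ_{X×Y}; counting gives |τ_{X×Y}| = 64.


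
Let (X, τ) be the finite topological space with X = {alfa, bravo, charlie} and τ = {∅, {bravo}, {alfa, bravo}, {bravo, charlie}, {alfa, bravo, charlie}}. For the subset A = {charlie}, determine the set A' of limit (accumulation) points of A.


A' = ∅

For each x ∈ X, list the open sets U ∈ τ with x ∈ U, then check whether U ∩ (A ∖ {x}) ≠ ∅ for every such U.
  x = alfa: open {alfa, bravo} ∋ x has {alfa, bravo} ∩ (A ∖ {alfa}) = ∅, so x is NOT a limit point.
  x = bravo: open {bravo} ∋ x has {bravo} ∩ (A ∖ {bravo}) = ∅, so x is NOT a limit point.
  x = charlie: open {bravo, charlie} ∋ x has {bravo, charlie} ∩ (A ∖ {charlie}) = ∅, so x is NOT a limit point.
Collecting: A' = ∅.


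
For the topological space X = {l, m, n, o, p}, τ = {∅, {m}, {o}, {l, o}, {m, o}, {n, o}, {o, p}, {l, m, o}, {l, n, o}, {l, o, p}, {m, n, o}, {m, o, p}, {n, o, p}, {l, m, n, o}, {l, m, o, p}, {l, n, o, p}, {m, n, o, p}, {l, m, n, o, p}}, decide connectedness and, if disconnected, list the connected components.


(X, τ) is disconnected; components = [{m}, {l, n, o, p}].

Find clopen sets (U ∈ τ with X ∖ U ∈ τ):
  U = ∅, X ∖ U = {l, m, n, o, p} — both open, so U is clopen.
  U = {m}, X ∖ U = {l, n, o, p} — both open, so U is clopen.
  U = {l, n, o, p}, X ∖ U = {m} — both open, so U is clopen.
  U = {l, m, n, o, p}, X ∖ U = ∅ — both open, so U is clopen.
Nontrivial clopen(s) exist: e.g. {l, n, o, p}. So (X, τ) is disconnected.
Compute connected components by grouping points that agree on all clopens:
  component: {m}
  component: {l, n, o, p}


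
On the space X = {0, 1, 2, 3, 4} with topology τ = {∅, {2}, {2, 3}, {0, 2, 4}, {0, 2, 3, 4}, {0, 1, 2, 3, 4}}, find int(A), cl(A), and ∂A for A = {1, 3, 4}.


int(A) = ∅, cl(A) = {0, 1, 3, 4}, ∂A = {0, 1, 3, 4}.

Closed sets in (X, τ) are complements of opens:
  closed(X, τ) = {∅, {1}, {1, 3}, {0, 1, 4}, {0, 1, 3, 4}, {0, 1, 2, 3, 4}}.
int(A) = ⋃ {U ∈ τ : U ⊆ A}. Opens contained in A: ∅.
Taking the union of these: int(A) = ∅.
cl(A) = ⋂ {C closed : A ⊆ C}. Closed sets containing A: {0, 1, 3, 4}, {0, 1, 2, 3, 4}.
Intersecting these: cl(A) = {0, 1, 3, 4}.
∂A = cl(A) ∖ int(A) = {0, 1, 3, 4} ∖ ∅ = {0, 1, 3, 4}.


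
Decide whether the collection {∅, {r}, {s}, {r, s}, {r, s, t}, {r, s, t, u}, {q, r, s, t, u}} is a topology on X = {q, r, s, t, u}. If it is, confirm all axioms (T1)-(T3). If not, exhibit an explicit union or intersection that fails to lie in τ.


τ IS a topology on X.

Axiom (T1): ∅ ∈ τ? Yes; X ∈ τ? Yes.
Axiom (T2/T3): check pairwise unions and intersections of members of τ.
All pairwise intersections and unions checked — each lies in τ. Therefore τ satisfies (T1), (T2), (T3): it IS a topology on X.


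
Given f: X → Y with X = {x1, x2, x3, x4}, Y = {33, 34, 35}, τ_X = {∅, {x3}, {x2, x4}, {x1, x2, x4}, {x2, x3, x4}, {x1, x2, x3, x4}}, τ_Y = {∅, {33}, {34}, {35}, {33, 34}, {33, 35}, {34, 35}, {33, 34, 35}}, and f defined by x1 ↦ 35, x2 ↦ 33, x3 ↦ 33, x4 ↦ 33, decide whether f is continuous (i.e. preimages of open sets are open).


f is NOT continuous.

Compute f^{-1}(U) for each U ∈ τ_Y:
  U = ∅: f^{-1}(U) = ∅ ∈ τ_X ✓.
  U = {33}: f^{-1}(U) = {x2, x3, x4} ∈ τ_X ✓.
  U = {34}: f^{-1}(U) = ∅ ∈ τ_X ✓.
  U = {35}: f^{-1}(U) = {x1} ∉ τ_X ✗.
  U = {33, 34}: f^{-1}(U) = {x2, x3, x4} ∈ τ_X ✓.
  U = {33, 35}: f^{-1}(U) = {x1, x2, x3, x4} ∈ τ_X ✓.
  U = {34, 35}: f^{-1}(U) = {x1} ∉ τ_X ✗.
  U = {33, 34, 35}: f^{-1}(U) = {x1, x2, x3, x4} ∈ τ_X ✓.
Found U = {35} with f^{-1}(U) = {x1} not in τ_X. Therefore f is NOT continuous.


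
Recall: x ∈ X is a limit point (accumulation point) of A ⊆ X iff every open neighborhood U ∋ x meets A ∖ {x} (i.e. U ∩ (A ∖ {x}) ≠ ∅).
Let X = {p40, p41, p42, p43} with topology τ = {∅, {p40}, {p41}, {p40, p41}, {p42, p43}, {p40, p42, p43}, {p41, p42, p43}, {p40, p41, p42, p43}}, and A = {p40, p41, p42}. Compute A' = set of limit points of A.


A' = {p43}

For each x ∈ X, list the open sets U ∈ τ with x ∈ U, then check whether U ∩ (A ∖ {x}) ≠ ∅ for every such U.
  x = p40: open {p40} ∋ x has {p40} ∩ (A ∖ {p40}) = ∅, so x is NOT a limit point.
  x = p41: open {p41} ∋ x has {p41} ∩ (A ∖ {p41}) = ∅, so x is NOT a limit point.
  x = p42: open {p42, p43} ∋ x has {p42, p43} ∩ (A ∖ {p42}) = ∅, so x is NOT a limit point.
  x = p43: opens ∋ x are {p42, p43}, {p40, p42, p43}, {p41, p42, p43}, {p40, p41, p42, p43}; each meets A ∖ {p43}, so x IS a limit point.
Collecting: A' = {p43}.


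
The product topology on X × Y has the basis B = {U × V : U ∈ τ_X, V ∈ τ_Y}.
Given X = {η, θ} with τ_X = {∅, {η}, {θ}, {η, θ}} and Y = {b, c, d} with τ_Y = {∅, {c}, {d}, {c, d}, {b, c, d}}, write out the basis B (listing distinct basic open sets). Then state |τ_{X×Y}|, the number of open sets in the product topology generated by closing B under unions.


Basis B = {∅ × ∅, {η} × {c}, {η} × {d}, {θ} × {c}, {θ} × {d}, {η} × {c, d}, {η, θ} × {c}, {η, θ} × {d}, {θ} × {c, d}, {η} × {b, c, d}, {θ} × {b, c, d}, {η, θ} × {c, d}, {η, θ} × {b, c, d}}; |τ_{X×Y}| = 25.

Enumerate products U × V with U ∈ τ_X, V ∈ τ_Y (deduplicated):
  ∅ × ∅ = {} (∅)
  {η} × {c} = {(η,c)}
  {η} × {d} = {(η,d)}
  {θ} × {c} = {(θ,c)}
  {θ} × {d} = {(θ,d)}
  {η} × {c, d} = {(η,c), (η,d)}
  {η, θ} × {c} = {(η,c), (θ,c)}
  {η, θ} × {d} = {(η,d), (θ,d)}
  {θ} × {c, d} = {(θ,c), (θ,d)}
  {η} × {b, c, d} = {(η,b), (η,c), (η,d)}
  {θ} × {b, c, d} = {(θ,b), (θ,c), (θ,d)}
  {η, θ} × {c, d} = {(η,c), (η,d), (θ,c), (θ,d)}
  {η, θ} × {b, c, d} = {(η,b), (η,c), (η,d), (θ,b), (θ,c), (θ,d)}
These 13 distinct sets form the basis B.
Close under arbitrary unions to get τ_{X×Y}; counting gives |τ_{X×Y}| = 25.


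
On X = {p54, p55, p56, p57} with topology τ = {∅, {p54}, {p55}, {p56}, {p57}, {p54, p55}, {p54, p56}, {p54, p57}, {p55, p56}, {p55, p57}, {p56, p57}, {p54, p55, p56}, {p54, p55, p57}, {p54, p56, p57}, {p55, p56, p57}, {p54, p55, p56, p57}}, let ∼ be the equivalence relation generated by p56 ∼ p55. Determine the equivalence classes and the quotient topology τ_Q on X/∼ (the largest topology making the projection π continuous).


X/∼ = {[p54], [p55=p56], [p57]}; |τ_Q| = 8.

Equivalence classes: [p54], [p55=p56], [p57].
Quotient map π: X → X/∼ sends p54 ↦ [p54], p55 ↦ [p55=p56], p56 ↦ [p55=p56], p57 ↦ [p57].
For each subset V ⊆ X/∼, compute π^{-1}(V) ⊆ X and check whether π^{-1}(V) ∈ τ. V is open in τ_Q iff π^{-1}(V) ∈ τ.
  V = {}: π^{-1}(V) = ∅ ∈ τ ✓.
  V = {[p54]}: π^{-1}(V) = {p54} ∈ τ ✓.
  V = {[p55=p56]}: π^{-1}(V) = {p55, p56} ∈ τ ✓.
  V = {[p54], [p55=p56]}: π^{-1}(V) = {p54, p55, p56} ∈ τ ✓.
  V = {[p57]}: π^{-1}(V) = {p57} ∈ τ ✓.
  V = {[p54], [p57]}: π^{-1}(V) = {p54, p57} ∈ τ ✓.
  V = {[p55=p56], [p57]}: π^{-1}(V) = {p55, p56, p57} ∈ τ ✓.
  V = {[p54], [p55=p56], [p57]}: π^{-1}(V) = {p54, p55, p56, p57} ∈ τ ✓.
Open sets in the quotient: τ_Q = {{}, {[p54]}, {[p55=p56]}, {[p54], [p55=p56]}, {[p57]}, {[p54], [p57]}, {[p55=p56], [p57]}, {[p54], [p55=p56], [p57]}} (8 elements).
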